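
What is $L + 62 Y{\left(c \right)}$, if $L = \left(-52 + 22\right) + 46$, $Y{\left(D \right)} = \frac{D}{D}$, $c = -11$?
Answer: $78$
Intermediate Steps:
$Y{\left(D \right)} = 1$
$L = 16$ ($L = -30 + 46 = 16$)
$L + 62 Y{\left(c \right)} = 16 + 62 \cdot 1 = 16 + 62 = 78$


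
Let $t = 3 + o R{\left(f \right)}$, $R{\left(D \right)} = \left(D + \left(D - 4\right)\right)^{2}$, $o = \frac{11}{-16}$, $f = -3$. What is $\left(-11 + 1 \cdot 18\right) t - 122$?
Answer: $- \frac{2329}{4} \approx -582.25$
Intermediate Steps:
$o = - \frac{11}{16}$ ($o = 11 \left(- \frac{1}{16}\right) = - \frac{11}{16} \approx -0.6875$)
$R{\left(D \right)} = \left(-4 + 2 D\right)^{2}$ ($R{\left(D \right)} = \left(D + \left(-4 + D\right)\right)^{2} = \left(-4 + 2 D\right)^{2}$)
$t = - \frac{263}{4}$ ($t = 3 - \frac{11 \cdot 4 \left(-2 - 3\right)^{2}}{16} = 3 - \frac{11 \cdot 4 \left(-5\right)^{2}}{16} = 3 - \frac{11 \cdot 4 \cdot 25}{16} = 3 - \frac{275}{4} = - \frac{263}{4} \approx -65.75$)
$\left(-11 + 1 \cdot 18\right) t - 122 = \left(-11 + 1 \cdot 18\right) \left(- \frac{263}{4}\right) - 122 = \left(-11 + 18\right) \left(- \frac{263}{4}\right) - 122 = 7 \left(- \frac{263}{4}\right) - 122 = - \frac{1841}{4} - 122 = - \frac{2329}{4}$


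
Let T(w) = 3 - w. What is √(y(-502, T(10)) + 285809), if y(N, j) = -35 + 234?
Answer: 2*√71502 ≈ 534.80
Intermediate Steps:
y(N, j) = 199
√(y(-502, T(10)) + 285809) = √(199 + 285809) = √286008 = 2*√71502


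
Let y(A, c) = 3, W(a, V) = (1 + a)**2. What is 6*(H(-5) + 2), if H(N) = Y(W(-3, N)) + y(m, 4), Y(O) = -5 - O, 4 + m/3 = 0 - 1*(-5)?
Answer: -24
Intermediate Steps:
m = 3 (m = -12 + 3*(0 - 1*(-5)) = -12 + 3*(0 + 5) = -12 + 3*5 = -12 + 15 = 3)
H(N) = -6 (H(N) = (-5 - (1 - 3)**2) + 3 = (-5 - 1*(-2)**2) + 3 = (-5 - 1*4) + 3 = (-5 - 4) + 3 = -9 + 3 = -6)
6*(H(-5) + 2) = 6*(-6 + 2) = 6*(-4) = -24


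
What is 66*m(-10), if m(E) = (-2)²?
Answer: 264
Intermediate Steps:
m(E) = 4
66*m(-10) = 66*4 = 264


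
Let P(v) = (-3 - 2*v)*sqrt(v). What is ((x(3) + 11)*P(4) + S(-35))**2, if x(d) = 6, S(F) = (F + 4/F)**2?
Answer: 1107316348681/1500625 ≈ 7.3790e+5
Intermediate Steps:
P(v) = sqrt(v)*(-3 - 2*v)
((x(3) + 11)*P(4) + S(-35))**2 = ((6 + 11)*(sqrt(4)*(-3 - 2*4)) + (4 + (-35)**2)**2/(-35)**2)**2 = (17*(2*(-3 - 8)) + (4 + 1225)**2/1225)**2 = (17*(2*(-11)) + (1/1225)*1229**2)**2 = (17*(-22) + (1/1225)*1510441)**2 = (-374 + 1510441/1225)**2 = (1052291/1225)**2 = 1107316348681/1500625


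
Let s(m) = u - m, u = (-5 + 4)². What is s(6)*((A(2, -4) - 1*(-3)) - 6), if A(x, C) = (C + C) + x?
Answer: 45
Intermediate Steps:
u = 1 (u = (-1)² = 1)
s(m) = 1 - m
A(x, C) = x + 2*C (A(x, C) = 2*C + x = x + 2*C)
s(6)*((A(2, -4) - 1*(-3)) - 6) = (1 - 1*6)*(((2 + 2*(-4)) - 1*(-3)) - 6) = (1 - 6)*(((2 - 8) + 3) - 6) = -5*((-6 + 3) - 6) = -5*(-3 - 6) = -5*(-9) = 45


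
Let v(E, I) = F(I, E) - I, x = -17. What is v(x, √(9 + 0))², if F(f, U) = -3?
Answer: 36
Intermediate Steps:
v(E, I) = -3 - I
v(x, √(9 + 0))² = (-3 - √(9 + 0))² = (-3 - √9)² = (-3 - 1*3)² = (-3 - 3)² = (-6)² = 36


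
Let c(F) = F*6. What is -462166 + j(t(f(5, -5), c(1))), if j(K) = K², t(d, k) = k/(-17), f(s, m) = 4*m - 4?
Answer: -133565938/289 ≈ -4.6217e+5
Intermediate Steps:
c(F) = 6*F
f(s, m) = -4 + 4*m
t(d, k) = -k/17 (t(d, k) = k*(-1/17) = -k/17)
-462166 + j(t(f(5, -5), c(1))) = -462166 + (-6/17)² = -462166 + 36/289 = -133565938/289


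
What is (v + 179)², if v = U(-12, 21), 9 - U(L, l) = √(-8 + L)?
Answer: 35324 - 752*I*√5 ≈ 35324.0 - 1681.5*I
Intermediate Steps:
U(L, l) = 9 - √(-8 + L)
v = 9 - 2*I*√5 (v = 9 - √(-8 - 12) = 9 - √(-20) = 9 - 2*I*√5 ≈ 9.0 - 4.4721*I)
(v + 179)² = ((9 - 2*I*√5) + 179)² = (188 - 2*I*√5)²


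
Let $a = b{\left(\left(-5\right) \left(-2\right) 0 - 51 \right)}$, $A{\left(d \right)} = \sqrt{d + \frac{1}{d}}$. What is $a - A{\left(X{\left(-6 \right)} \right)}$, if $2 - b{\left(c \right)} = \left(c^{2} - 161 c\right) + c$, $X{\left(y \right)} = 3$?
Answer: $-10759 - \frac{\sqrt{30}}{3} \approx -10761.0$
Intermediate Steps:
$b{\left(c \right)} = 2 - c^{2} + 160 c$ ($b{\left(c \right)} = 2 - \left(\left(c^{2} - 161 c\right) + c\right) = 2 - \left(c^{2} - 160 c\right) = 2 - c^{2} + 160 c$)
$a = -10759$ ($a = 2 - \left(\left(-5\right) \left(-2\right) 0 - 51\right)^{2} + 160 \left(\left(-5\right) \left(-2\right) 0 - 51\right) = 2 - \left(10 \cdot 0 - 51\right)^{2} + 160 \left(10 \cdot 0 - 51\right) = 2 - \left(0 - 51\right)^{2} + 160 \left(0 - 51\right) = 2 - \left(-51\right)^{2} + 160 \left(-51\right) = 2 - 2601 - 8160 = -10759$)
$a - A{\left(X{\left(-6 \right)} \right)} = -10759 - \sqrt{3 + \frac{1}{3}} = -10759 - \sqrt{\frac{10}{3}} = -10759 - \frac{\sqrt{30}}{3}$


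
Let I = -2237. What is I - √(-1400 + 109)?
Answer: -2237 - I*√1291 ≈ -2237.0 - 35.93*I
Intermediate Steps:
I - √(-1400 + 109) = -2237 - √(-1400 + 109) = -2237 - √(-1291) = -2237 - I*√1291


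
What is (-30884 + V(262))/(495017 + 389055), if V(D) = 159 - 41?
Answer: -15383/442036 ≈ -0.034800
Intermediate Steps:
V(D) = 118
(-30884 + V(262))/(495017 + 389055) = (-30884 + 118)/(495017 + 389055) = -30766/884072 = -30766*1/884072 = -15383/442036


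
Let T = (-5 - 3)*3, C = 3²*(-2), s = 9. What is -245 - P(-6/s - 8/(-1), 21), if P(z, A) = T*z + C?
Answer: -51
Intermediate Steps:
C = -18 (C = 9*(-2) = -18)
T = -24 (T = -8*3 = -24)
P(z, A) = -18 - 24*z (P(z, A) = -24*z - 18 = -18 - 24*z)
-245 - P(-6/s - 8/(-1), 21) = -245 - (-18 - 24*(-6/9 - 8/(-1))) = -245 - (-18 - 24*(-6*⅑ - 8*(-1))) = -245 - (-18 - 24*(-⅔ + 8)) = -245 - (-18 - 24*22/3) = -245 - (-18 - 176) = -245 - 1*(-194) = -245 + 194 = -51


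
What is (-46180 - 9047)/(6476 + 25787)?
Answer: -55227/32263 ≈ -1.7118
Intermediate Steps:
(-46180 - 9047)/(6476 + 25787) = -55227/32263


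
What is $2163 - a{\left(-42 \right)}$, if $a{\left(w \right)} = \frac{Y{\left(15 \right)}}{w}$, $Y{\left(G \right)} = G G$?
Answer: $\frac{30357}{14} \approx 2168.4$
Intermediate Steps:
$Y{\left(G \right)} = G^{2}$
$a{\left(w \right)} = \frac{225}{w}$ ($a{\left(w \right)} = \frac{15^{2}}{w} = \frac{225}{w}$)
$2163 - a{\left(-42 \right)} = 2163 - \frac{225}{-42} = 2163 - 225 \left(- \frac{1}{42}\right) = 2163 - - \frac{75}{14} = 2163 + \frac{75}{14} = \frac{30357}{14}$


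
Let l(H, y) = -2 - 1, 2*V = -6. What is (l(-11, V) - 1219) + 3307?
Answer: 2085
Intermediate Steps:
V = -3 (V = (½)*(-6) = -3)
l(H, y) = -3
(l(-11, V) - 1219) + 3307 = (-3 - 1219) + 3307 = -1222 + 3307 = 2085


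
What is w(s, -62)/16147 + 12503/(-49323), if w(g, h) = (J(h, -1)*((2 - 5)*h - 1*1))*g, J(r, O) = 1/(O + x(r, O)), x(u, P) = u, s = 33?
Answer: -482219674/1858309789 ≈ -0.25949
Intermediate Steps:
J(r, O) = 1/(O + r)
w(g, h) = g*(-1 - 3*h)/(-1 + h) (w(g, h) = (((2 - 5)*h - 1*1)/(-1 + h))*g = ((-3*h - 1)/(-1 + h))*g = ((-1 - 3*h)/(-1 + h))*g = g*(-1 - 3*h)/(-1 + h))
w(s, -62)/16147 + 12503/(-49323) = -1*33*(1 + 3*(-62))/(-1 - 62)/16147 + 12503/(-49323) = -1*33*(1 - 186)/(-63)*(1/16147) + 12503*(-1/49323) = -1*33*(-1/63)*(-185)*(1/16147) - 12503/49323 = -2035/21*1/16147 - 12503/49323 = -2035/339087 - 12503/49323 = -482219674/1858309789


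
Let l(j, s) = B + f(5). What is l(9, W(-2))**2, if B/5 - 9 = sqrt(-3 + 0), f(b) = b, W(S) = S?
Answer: 2425 + 500*I*sqrt(3) ≈ 2425.0 + 866.03*I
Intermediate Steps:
B = 45 + 5*I*sqrt(3) (B = 45 + 5*sqrt(-3 + 0) = 45 + 5*sqrt(-3) = 45 + 5*(I*sqrt(3)) = 45 + 5*I*sqrt(3) ≈ 45.0 + 8.6602*I)
l(j, s) = 50 + 5*I*sqrt(3) (l(j, s) = (45 + 5*I*sqrt(3)) + 5 = 50 + 5*I*sqrt(3))
l(9, W(-2))**2 = (50 + 5*I*sqrt(3))**2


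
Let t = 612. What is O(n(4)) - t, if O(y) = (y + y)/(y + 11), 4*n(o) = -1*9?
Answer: -21438/35 ≈ -612.51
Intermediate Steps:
n(o) = -9/4 (n(o) = (-1*9)/4 = (¼)*(-9) = -9/4)
O(y) = 2*y/(11 + y) (O(y) = (2*y)/(11 + y) = 2*y/(11 + y))
O(n(4)) - t = 2*(-9/4)/(11 - 9/4) - 1*612 = 2*(-9/4)/(35/4) - 612 = 2*(-9/4)*(4/35) - 612 = -18/35 - 612 = -21438/35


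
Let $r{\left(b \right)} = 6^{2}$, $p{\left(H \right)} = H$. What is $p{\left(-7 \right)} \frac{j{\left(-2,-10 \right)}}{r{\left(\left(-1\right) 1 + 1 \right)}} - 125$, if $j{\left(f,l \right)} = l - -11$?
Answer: $- \frac{4507}{36} \approx -125.19$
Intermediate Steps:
$j{\left(f,l \right)} = 11 + l$ ($j{\left(f,l \right)} = l + 11 = 11 + l$)
$r{\left(b \right)} = 36$
$p{\left(-7 \right)} \frac{j{\left(-2,-10 \right)}}{r{\left(\left(-1\right) 1 + 1 \right)}} - 125 = - 7 \frac{11 - 10}{36} - 125 = - 7 \cdot 1 \cdot \frac{1}{36} - 125 = \left(-7\right) \frac{1}{36} - 125 = - \frac{7}{36} - 125 = - \frac{4507}{36}$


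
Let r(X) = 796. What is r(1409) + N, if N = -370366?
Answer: -369570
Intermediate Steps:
r(1409) + N = 796 - 370366 = -369570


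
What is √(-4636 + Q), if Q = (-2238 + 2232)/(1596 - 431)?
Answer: I*√6292102090/1165 ≈ 68.088*I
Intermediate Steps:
Q = -6/1165 ≈ -0.0051502
√(-4636 + Q) = √(-4636 - 6/1165) = √(-5400946/1165) = I*√6292102090/1165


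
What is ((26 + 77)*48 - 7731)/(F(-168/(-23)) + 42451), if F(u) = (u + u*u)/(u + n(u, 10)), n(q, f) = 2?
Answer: -6858807/104487955 ≈ -0.065642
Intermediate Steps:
F(u) = (u + u²)/(2 + u) (F(u) = (u + u*u)/(u + 2) = (u + u²)/(2 + u))
((26 + 77)*48 - 7731)/(F(-168/(-23)) + 42451) = ((26 + 77)*48 - 7731)/((-168/(-23))*(1 - 168/(-23))/(2 - 168/(-23)) + 42451) = (103*48 - 7731)/((-168*(-1/23))*(1 - 168*(-1/23))/(2 - 168*(-1/23)) + 42451) = (4944 - 7731)/(168*(1 + 168/23)/(23*(2 + 168/23)) + 42451) = -2787/((168/23)*(191/23)/(214/23) + 42451) = -2787/((168/23)*(23/214)*(191/23) + 42451) = -2787/(16044/2461 + 42451) = -2787/104487955/2461 = -2787*2461/104487955 = -6858807/104487955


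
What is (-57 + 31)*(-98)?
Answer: 2548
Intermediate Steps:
(-57 + 31)*(-98) = -26*(-98) = 2548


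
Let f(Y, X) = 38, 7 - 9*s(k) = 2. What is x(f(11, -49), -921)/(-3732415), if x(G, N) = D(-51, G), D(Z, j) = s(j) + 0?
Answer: -1/6718347 ≈ -1.4885e-7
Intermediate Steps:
s(k) = 5/9 (s(k) = 7/9 - 1/9*2 = 7/9 - 2/9 = 5/9)
D(Z, j) = 5/9 (D(Z, j) = 5/9 + 0 = 5/9)
x(G, N) = 5/9
x(f(11, -49), -921)/(-3732415) = (5/9)/(-3732415) = (5/9)*(-1/3732415) = -1/6718347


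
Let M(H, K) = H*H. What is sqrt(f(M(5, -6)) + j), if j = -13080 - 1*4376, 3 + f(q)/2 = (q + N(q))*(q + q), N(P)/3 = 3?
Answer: I*sqrt(14062) ≈ 118.58*I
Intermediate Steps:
N(P) = 9 (N(P) = 3*3 = 9)
M(H, K) = H**2
f(q) = -6 + 4*q*(9 + q) (f(q) = -6 + 2*((q + 9)*(q + q)) = -6 + 2*((9 + q)*(2*q)) = -6 + 2*(2*q*(9 + q)) = -6 + 4*q*(9 + q))
j = -17456 (j = -13080 - 4376 = -17456)
sqrt(f(M(5, -6)) + j) = sqrt((-6 + 4*(5**2)**2 + 36*5**2) - 17456) = sqrt((-6 + 4*25**2 + 36*25) - 17456) = sqrt((-6 + 4*625 + 900) - 17456) = sqrt((-6 + 2500 + 900) - 17456) = sqrt(3394 - 17456) = sqrt(-14062) = I*sqrt(14062)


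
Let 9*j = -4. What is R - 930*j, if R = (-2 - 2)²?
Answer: 1288/3 ≈ 429.33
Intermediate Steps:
j = -4/9 (j = (⅑)*(-4) = -4/9 ≈ -0.44444)
R = 16 (R = (-4)² = 16)
R - 930*j = 16 - 930*(-4)/9 = 16 - 93*(-40/9) = 16 + 1240/3 = 1288/3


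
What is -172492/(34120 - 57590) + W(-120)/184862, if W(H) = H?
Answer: 7971099926/1084677785 ≈ 7.3488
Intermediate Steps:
-172492/(34120 - 57590) + W(-120)/184862 = -172492/(34120 - 57590) - 120/184862 = -172492/(-23470) - 120*1/184862 = -172492*(-1/23470) - 60/92431 = 86246/11735 - 60/92431 = 7971099926/1084677785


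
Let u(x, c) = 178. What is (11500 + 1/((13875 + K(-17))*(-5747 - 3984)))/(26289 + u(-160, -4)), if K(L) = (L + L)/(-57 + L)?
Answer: 221822014857/510518544976 ≈ 0.43450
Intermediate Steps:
K(L) = 2*L/(-57 + L) (K(L) = (2*L)/(-57 + L) = 2*L/(-57 + L))
(11500 + 1/((13875 + K(-17))*(-5747 - 3984)))/(26289 + u(-160, -4)) = (11500 + 1/((13875 + 2*(-17)/(-57 - 17))*(-5747 - 3984)))/(26289 + 178) = (11500 + 1/((13875 + 2*(-17)/(-74))*(-9731)))/26467 = (11500 + 1/((13875 + 2*(-17)*(-1/74))*(-9731)))*(1/26467) = (11500 + 1/((13875 + 17/37)*(-9731)))*(1/26467) = (11500 + 1/((513392/37)*(-9731)))*(1/26467) = (11500 + 1/(-135022096))*(1/26467) = (11500 - 1/135022096)*(1/26467) = (1552754103999/135022096)*(1/26467) = 221822014857/510518544976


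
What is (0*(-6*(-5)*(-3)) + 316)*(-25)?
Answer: -7900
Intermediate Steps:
(0*(-6*(-5)*(-3)) + 316)*(-25) = (0*(30*(-3)) + 316)*(-25) = (0*(-90) + 316)*(-25) = (0 + 316)*(-25) = 316*(-25) = -7900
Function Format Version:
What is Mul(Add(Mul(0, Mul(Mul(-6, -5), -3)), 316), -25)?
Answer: -7900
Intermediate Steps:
Mul(Add(Mul(0, Mul(Mul(-6, -5), -3)), 316), -25) = Mul(Add(Mul(0, Mul(30, -3)), 316), -25) = Mul(Add(Mul(0, -90), 316), -25) = Mul(Add(0, 316), -25) = Mul(316, -25) = -7900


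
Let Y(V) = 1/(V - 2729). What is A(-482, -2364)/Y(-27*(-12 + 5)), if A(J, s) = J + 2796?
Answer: -5877560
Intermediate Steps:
A(J, s) = 2796 + J
Y(V) = 1/(-2729 + V)
A(-482, -2364)/Y(-27*(-12 + 5)) = (2796 - 482)/(1/(-2729 - 27*(-12 + 5))) = 2314/(1/(-2729 - 27*(-7))) = 2314/(1/(-2729 + 189)) = 2314/(1/(-2540)) = 2314/(-1/2540) = 2314*(-2540) = -5877560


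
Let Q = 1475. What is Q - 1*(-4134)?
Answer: 5609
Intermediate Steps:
Q - 1*(-4134) = 1475 - 1*(-4134) = 1475 + 4134 = 5609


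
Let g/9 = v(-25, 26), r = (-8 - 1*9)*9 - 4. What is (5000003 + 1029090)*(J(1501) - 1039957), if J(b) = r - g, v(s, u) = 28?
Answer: -6272463368038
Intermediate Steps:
r = -157 (r = (-8 - 9)*9 - 4 = -17*9 - 4 = -153 - 4 = -157)
g = 252 (g = 9*28 = 252)
J(b) = -409 (J(b) = -157 - 1*252 = -157 - 252 = -409)
(5000003 + 1029090)*(J(1501) - 1039957) = (5000003 + 1029090)*(-409 - 1039957) = 6029093*(-1040366) = -6272463368038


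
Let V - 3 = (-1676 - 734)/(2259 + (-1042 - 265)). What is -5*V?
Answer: -1115/476 ≈ -2.3424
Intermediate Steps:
V = 223/476 (V = 3 + (-1676 - 734)/(2259 + (-1042 - 265)) = 3 - 2410/(2259 - 1307) = 3 - 2410/952 = 3 - 2410*1/952 = 3 - 1205/476 = 223/476 ≈ 0.46849)
-5*V = -5*223/476 = -1115/476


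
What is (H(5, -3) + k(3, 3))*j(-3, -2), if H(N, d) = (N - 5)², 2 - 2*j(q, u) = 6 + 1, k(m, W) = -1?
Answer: 5/2 ≈ 2.5000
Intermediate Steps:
j(q, u) = -5/2 (j(q, u) = 1 - (6 + 1)/2 = 1 - ½*7 = 1 - 7/2 = -5/2)
H(N, d) = (-5 + N)²
(H(5, -3) + k(3, 3))*j(-3, -2) = ((-5 + 5)² - 1)*(-5/2) = (0² - 1)*(-5/2) = (0 - 1)*(-5/2) = -1*(-5/2) = 5/2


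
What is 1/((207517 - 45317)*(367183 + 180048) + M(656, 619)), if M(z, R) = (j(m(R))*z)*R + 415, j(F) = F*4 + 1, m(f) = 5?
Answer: 1/88769395959 ≈ 1.1265e-11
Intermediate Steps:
j(F) = 1 + 4*F (j(F) = 4*F + 1 = 1 + 4*F)
M(z, R) = 415 + 21*R*z (M(z, R) = ((1 + 4*5)*z)*R + 415 = ((1 + 20)*z)*R + 415 = (21*z)*R + 415 = 21*R*z + 415 = 415 + 21*R*z)
1/((207517 - 45317)*(367183 + 180048) + M(656, 619)) = 1/((207517 - 45317)*(367183 + 180048) + (415 + 21*619*656)) = 1/(162200*547231 + (415 + 8527344)) = 1/(88760868200 + 8527759) = 1/88769395959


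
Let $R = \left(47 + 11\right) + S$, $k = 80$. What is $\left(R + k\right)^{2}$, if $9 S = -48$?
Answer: $\frac{158404}{9} \approx 17600.0$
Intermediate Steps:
$S = - \frac{16}{3}$ ($S = \frac{1}{9} \left(-48\right) = - \frac{16}{3} \approx -5.3333$)
$R = \frac{158}{3}$ ($R = \left(47 + 11\right) - \frac{16}{3} = 58 - \frac{16}{3} = \frac{158}{3} \approx 52.667$)
$\left(R + k\right)^{2} = \left(\frac{158}{3} + 80\right)^{2} = \left(\frac{398}{3}\right)^{2} = \frac{158404}{9}$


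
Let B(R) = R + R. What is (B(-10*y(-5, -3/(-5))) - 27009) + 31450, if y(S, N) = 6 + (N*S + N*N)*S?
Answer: 4057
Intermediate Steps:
y(S, N) = 6 + S*(N² + N*S) (y(S, N) = 6 + (N*S + N²)*S = 6 + (N² + N*S)*S = 6 + S*(N² + N*S))
B(R) = 2*R
(B(-10*y(-5, -3/(-5))) - 27009) + 31450 = (2*(-10*(6 - 3/(-5)*(-5)² - 5*(-3/(-5))²)) - 27009) + 31450 = (2*(-10*(6 - 3*(-⅕)*25 - 5*(-3*(-⅕))²)) - 27009) + 31450 = (2*(-10*(6 + (⅗)*25 - 5*(⅗)²)) - 27009) + 31450 = (2*(-10*(6 + 15 - 5*9/25)) - 27009) + 31450 = (2*(-10*(6 + 15 - 9/5)) - 27009) + 31450 = (2*(-10*96/5) - 27009) + 31450 = (2*(-192) - 27009) + 31450 = (-384 - 27009) + 31450 = -27393 + 31450 = 4057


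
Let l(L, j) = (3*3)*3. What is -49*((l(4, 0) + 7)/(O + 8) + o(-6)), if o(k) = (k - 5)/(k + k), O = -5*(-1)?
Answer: -26999/156 ≈ -173.07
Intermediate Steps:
O = 5
l(L, j) = 27 (l(L, j) = 9*3 = 27)
o(k) = (-5 + k)/(2*k) (o(k) = (-5 + k)/((2*k)) = (-5 + k)*(1/(2*k)) = (-5 + k)/(2*k))
-49*((l(4, 0) + 7)/(O + 8) + o(-6)) = -49*((27 + 7)/(5 + 8) + (1/2)*(-5 - 6)/(-6)) = -49*(34/13 + (1/2)*(-1/6)*(-11)) = -49*(34*(1/13) + 11/12) = -49*(34/13 + 11/12) = -49*551/156 = -26999/156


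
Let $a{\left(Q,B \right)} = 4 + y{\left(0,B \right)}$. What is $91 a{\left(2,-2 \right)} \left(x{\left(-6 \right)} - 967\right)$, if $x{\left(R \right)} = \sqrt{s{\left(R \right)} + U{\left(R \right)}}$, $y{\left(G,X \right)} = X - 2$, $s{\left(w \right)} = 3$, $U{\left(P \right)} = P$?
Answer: $0$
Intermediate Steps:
$y{\left(G,X \right)} = -2 + X$
$a{\left(Q,B \right)} = 2 + B$ ($a{\left(Q,B \right)} = 4 + \left(-2 + B\right) = 2 + B$)
$x{\left(R \right)} = \sqrt{3 + R}$
$91 a{\left(2,-2 \right)} \left(x{\left(-6 \right)} - 967\right) = 91 \left(2 - 2\right) \left(\sqrt{3 - 6} - 967\right) = 91 \cdot 0 \left(\sqrt{-3} - 967\right) = 0 \left(i \sqrt{3} - 967\right) = 0 \left(-967 + i \sqrt{3}\right) = 0$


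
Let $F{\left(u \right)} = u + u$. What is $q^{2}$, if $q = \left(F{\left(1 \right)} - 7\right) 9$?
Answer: $2025$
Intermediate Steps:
$F{\left(u \right)} = 2 u$
$q = -45$ ($q = \left(2 \cdot 1 - 7\right) 9 = \left(2 - 7\right) 9 = \left(-5\right) 9 = -45$)
$q^{2} = \left(-45\right)^{2} = 2025$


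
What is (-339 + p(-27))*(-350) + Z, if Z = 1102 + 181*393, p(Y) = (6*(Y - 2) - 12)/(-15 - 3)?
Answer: 561805/3 ≈ 1.8727e+5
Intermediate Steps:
p(Y) = 4/3 - Y/3 (p(Y) = (6*(-2 + Y) - 12)/(-18) = ((-12 + 6*Y) - 12)*(-1/18) = (-24 + 6*Y)*(-1/18) = 4/3 - Y/3)
Z = 72235 (Z = 1102 + 71133 = 72235)
(-339 + p(-27))*(-350) + Z = (-339 + (4/3 - ⅓*(-27)))*(-350) + 72235 = (-339 + (4/3 + 9))*(-350) + 72235 = (-339 + 31/3)*(-350) + 72235 = -986/3*(-350) + 72235 = 345100/3 + 72235 = 561805/3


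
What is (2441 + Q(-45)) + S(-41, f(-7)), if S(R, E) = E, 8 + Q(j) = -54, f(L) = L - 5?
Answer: 2367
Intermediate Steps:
f(L) = -5 + L
Q(j) = -62 (Q(j) = -8 - 54 = -62)
(2441 + Q(-45)) + S(-41, f(-7)) = (2441 - 62) + (-5 - 7) = 2379 - 12 = 2367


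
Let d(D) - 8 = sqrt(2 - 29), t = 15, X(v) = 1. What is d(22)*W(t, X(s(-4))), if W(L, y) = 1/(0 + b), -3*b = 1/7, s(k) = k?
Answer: -168 - 63*I*sqrt(3) ≈ -168.0 - 109.12*I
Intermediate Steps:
b = -1/21 (b = -1/3/7 = -1/3*1/7 = -1/21 ≈ -0.047619)
W(L, y) = -21 (W(L, y) = 1/(0 - 1/21) = 1/(-1/21) = -21)
d(D) = 8 + 3*I*sqrt(3) (d(D) = 8 + sqrt(2 - 29) = 8 + sqrt(-27) = 8 + 3*I*sqrt(3))
d(22)*W(t, X(s(-4))) = (8 + 3*I*sqrt(3))*(-21) = -168 - 63*I*sqrt(3)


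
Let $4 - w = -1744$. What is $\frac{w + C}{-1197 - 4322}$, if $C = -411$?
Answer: $- \frac{1337}{5519} \approx -0.24225$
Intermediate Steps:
$w = 1748$ ($w = 4 - -1744 = 4 + 1744 = 1748$)
$\frac{w + C}{-1197 - 4322} = \frac{1748 - 411}{-1197 - 4322} = \frac{1337}{-5519} = 1337 \left(- \frac{1}{5519}\right) = - \frac{1337}{5519}$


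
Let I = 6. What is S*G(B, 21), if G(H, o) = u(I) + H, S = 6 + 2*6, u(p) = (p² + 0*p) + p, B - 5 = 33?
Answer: 1440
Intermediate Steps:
B = 38 (B = 5 + 33 = 38)
u(p) = p + p² (u(p) = (p² + 0) + p = p² + p = p + p²)
S = 18 (S = 6 + 12 = 18)
G(H, o) = 42 + H (G(H, o) = 6*(1 + 6) + H = 6*7 + H = 42 + H)
S*G(B, 21) = 18*(42 + 38) = 18*80 = 1440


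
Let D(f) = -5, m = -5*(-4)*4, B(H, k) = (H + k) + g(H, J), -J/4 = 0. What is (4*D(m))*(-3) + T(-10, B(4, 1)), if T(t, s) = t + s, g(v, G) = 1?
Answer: 56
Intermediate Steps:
J = 0 (J = -4*0 = 0)
B(H, k) = 1 + H + k (B(H, k) = (H + k) + 1 = 1 + H + k)
m = 80 (m = 20*4 = 80)
T(t, s) = s + t
(4*D(m))*(-3) + T(-10, B(4, 1)) = (4*(-5))*(-3) + ((1 + 4 + 1) - 10) = -20*(-3) + (6 - 10) = 60 - 4 = 56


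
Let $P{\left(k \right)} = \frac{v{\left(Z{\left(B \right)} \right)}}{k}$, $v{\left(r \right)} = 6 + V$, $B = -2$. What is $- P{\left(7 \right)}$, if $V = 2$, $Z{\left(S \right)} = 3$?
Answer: $- \frac{8}{7} \approx -1.1429$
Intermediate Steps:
$v{\left(r \right)} = 8$ ($v{\left(r \right)} = 6 + 2 = 8$)
$P{\left(k \right)} = \frac{8}{k}$
$- P{\left(7 \right)} = - \frac{8}{7}$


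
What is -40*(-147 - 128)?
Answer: 11000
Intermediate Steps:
-40*(-147 - 128) = -40*(-275) = 11000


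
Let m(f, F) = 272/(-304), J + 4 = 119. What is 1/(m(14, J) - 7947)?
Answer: -19/151010 ≈ -0.00012582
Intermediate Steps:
J = 115 (J = -4 + 119 = 115)
m(f, F) = -17/19 (m(f, F) = 272*(-1/304) = -17/19)
1/(m(14, J) - 7947) = 1/(-17/19 - 7947) = 1/(-151010/19) = -19/151010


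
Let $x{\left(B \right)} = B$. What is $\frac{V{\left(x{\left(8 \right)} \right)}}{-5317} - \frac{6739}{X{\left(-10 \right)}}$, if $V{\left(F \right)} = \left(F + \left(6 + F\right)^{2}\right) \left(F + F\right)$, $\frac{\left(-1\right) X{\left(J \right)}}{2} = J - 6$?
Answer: $- \frac{35935711}{170144} \approx -211.21$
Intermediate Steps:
$X{\left(J \right)} = 12 - 2 J$ ($X{\left(J \right)} = - 2 \left(J - 6\right) = - 2 \left(-6 + J\right) = 12 - 2 J$)
$V{\left(F \right)} = 2 F \left(F + \left(6 + F\right)^{2}\right)$ ($V{\left(F \right)} = \left(F + \left(6 + F\right)^{2}\right) 2 F = 2 F \left(F + \left(6 + F\right)^{2}\right)$)
$\frac{V{\left(x{\left(8 \right)} \right)}}{-5317} - \frac{6739}{X{\left(-10 \right)}} = \frac{2 \cdot 8 \left(8 + \left(6 + 8\right)^{2}\right)}{-5317} - \frac{6739}{12 - -20} = 2 \cdot 8 \left(8 + 14^{2}\right) \left(- \frac{1}{5317}\right) - \frac{6739}{12 + 20} = 2 \cdot 8 \left(8 + 196\right) \left(- \frac{1}{5317}\right) - \frac{6739}{32} = 2 \cdot 8 \cdot 204 \left(- \frac{1}{5317}\right) - \frac{6739}{32} = 3264 \left(- \frac{1}{5317}\right) - \frac{6739}{32} = - \frac{3264}{5317} - \frac{6739}{32} = - \frac{35935711}{170144}$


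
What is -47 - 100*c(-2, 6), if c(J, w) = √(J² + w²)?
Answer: -47 - 200*√10 ≈ -679.46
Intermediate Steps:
-47 - 100*c(-2, 6) = -47 - 100*√((-2)² + 6²) = -47 - 100*√(4 + 36) = -47 - 200*√10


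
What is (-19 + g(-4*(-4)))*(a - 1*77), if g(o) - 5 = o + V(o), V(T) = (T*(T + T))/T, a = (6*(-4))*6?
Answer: -7514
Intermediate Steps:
a = -144 (a = -24*6 = -144)
V(T) = 2*T (V(T) = (T*(2*T))/T = (2*T²)/T = 2*T)
g(o) = 5 + 3*o (g(o) = 5 + (o + 2*o) = 5 + 3*o)
(-19 + g(-4*(-4)))*(a - 1*77) = (-19 + (5 + 3*(-4*(-4))))*(-144 - 1*77) = (-19 + (5 + 3*16))*(-144 - 77) = (-19 + (5 + 48))*(-221) = (-19 + 53)*(-221) = 34*(-221) = -7514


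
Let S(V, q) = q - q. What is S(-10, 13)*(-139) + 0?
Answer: 0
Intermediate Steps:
S(V, q) = 0
S(-10, 13)*(-139) + 0 = 0*(-139) + 0 = 0 + 0 = 0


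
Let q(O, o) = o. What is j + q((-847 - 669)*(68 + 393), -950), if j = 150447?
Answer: 149497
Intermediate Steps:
j + q((-847 - 669)*(68 + 393), -950) = 150447 - 950 = 149497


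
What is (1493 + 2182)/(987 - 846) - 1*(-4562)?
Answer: 215639/47 ≈ 4588.1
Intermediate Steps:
(1493 + 2182)/(987 - 846) - 1*(-4562) = 3675/141 + 4562 = 3675*(1/141) + 4562 = 1225/47 + 4562 = 215639/47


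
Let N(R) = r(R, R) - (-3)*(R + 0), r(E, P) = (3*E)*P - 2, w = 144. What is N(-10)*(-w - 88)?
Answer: -62176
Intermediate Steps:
r(E, P) = -2 + 3*E*P (r(E, P) = 3*E*P - 2 = -2 + 3*E*P)
N(R) = -2 + 3*R + 3*R² (N(R) = (-2 + 3*R*R) - (-3)*(R + 0) = (-2 + 3*R²) - (-3)*R = (-2 + 3*R²) + 3*R = -2 + 3*R + 3*R²)
N(-10)*(-w - 88) = (-2 + 3*(-10) + 3*(-10)²)*(-1*144 - 88) = (-2 - 30 + 3*100)*(-144 - 88) = (-2 - 30 + 300)*(-232) = 268*(-232) = -62176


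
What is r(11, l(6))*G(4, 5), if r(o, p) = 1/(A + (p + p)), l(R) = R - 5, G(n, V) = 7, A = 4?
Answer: 7/6 ≈ 1.1667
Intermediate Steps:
l(R) = -5 + R
r(o, p) = 1/(4 + 2*p) (r(o, p) = 1/(4 + (p + p)) = 1/(4 + 2*p))
r(11, l(6))*G(4, 5) = (1/(2*(2 + (-5 + 6))))*7 = (1/(2*(2 + 1)))*7 = ((½)/3)*7 = ((½)*(⅓))*7 = (⅙)*7 = 7/6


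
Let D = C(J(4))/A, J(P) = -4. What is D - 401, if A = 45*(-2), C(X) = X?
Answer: -18043/45 ≈ -400.96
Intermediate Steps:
A = -90
D = 2/45 (D = -4/(-90) = -4*(-1/90) = 2/45 ≈ 0.044444)
D - 401 = 2/45 - 401 = -18043/45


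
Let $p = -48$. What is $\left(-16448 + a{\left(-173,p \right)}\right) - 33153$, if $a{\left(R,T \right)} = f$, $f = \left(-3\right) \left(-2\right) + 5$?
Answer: $-49590$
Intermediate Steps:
$f = 11$ ($f = 6 + 5 = 11$)
$a{\left(R,T \right)} = 11$
$\left(-16448 + a{\left(-173,p \right)}\right) - 33153 = \left(-16448 + 11\right) - 33153 = -16437 - 33153 = -49590$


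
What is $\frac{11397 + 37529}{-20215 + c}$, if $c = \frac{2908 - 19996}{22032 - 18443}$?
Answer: $- \frac{175595414}{72568723} \approx -2.4197$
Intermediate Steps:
$c = - \frac{17088}{3589} \approx -4.7612$
$\frac{11397 + 37529}{-20215 + c} = \frac{11397 + 37529}{-20215 - \frac{17088}{3589}} = \frac{48926}{- \frac{72568723}{3589}} = 48926 \left(- \frac{3589}{72568723}\right) = - \frac{175595414}{72568723}$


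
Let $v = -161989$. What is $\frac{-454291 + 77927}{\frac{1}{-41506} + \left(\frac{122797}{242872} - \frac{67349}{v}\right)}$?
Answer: $- \frac{307292481974020757536}{752254778943229} \approx -4.085 \cdot 10^{5}$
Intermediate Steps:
$\frac{-454291 + 77927}{\frac{1}{-41506} + \left(\frac{122797}{242872} - \frac{67349}{v}\right)} = \frac{-454291 + 77927}{\frac{1}{-41506} + \left(\frac{122797}{242872} - \frac{67349}{-161989}\right)} = - \frac{376364}{- \frac{1}{41506} + \left(122797 \cdot \frac{1}{242872} - - \frac{67349}{161989}\right)} = - \frac{376364}{- \frac{1}{41506} + \left(\frac{122797}{242872} + \frac{67349}{161989}\right)} = - \frac{376364}{- \frac{1}{41506} + \frac{36248949561}{39342592408}} = - \frac{376364}{\frac{752254778943229}{816476820243224}} = \left(-376364\right) \frac{816476820243224}{752254778943229} = - \frac{307292481974020757536}{752254778943229}$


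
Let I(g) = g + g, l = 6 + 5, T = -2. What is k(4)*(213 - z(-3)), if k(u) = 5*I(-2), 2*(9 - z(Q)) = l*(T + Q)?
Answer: -3530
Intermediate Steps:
l = 11
I(g) = 2*g
z(Q) = 20 - 11*Q/2 (z(Q) = 9 - 11*(-2 + Q)/2 = 9 - (-22 + 11*Q)/2 = 9 + (11 - 11*Q/2) = 20 - 11*Q/2)
k(u) = -20 (k(u) = 5*(2*(-2)) = 5*(-4) = -20)
k(4)*(213 - z(-3)) = -20*(213 - (20 - 11/2*(-3))) = -20*(213 - (20 + 33/2)) = -20*(213 - 1*73/2) = -20*(213 - 73/2) = -20*353/2 = -3530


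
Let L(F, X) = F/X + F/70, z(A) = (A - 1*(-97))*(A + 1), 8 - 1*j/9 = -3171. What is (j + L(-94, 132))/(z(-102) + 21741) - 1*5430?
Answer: -278972165137/51388260 ≈ -5428.7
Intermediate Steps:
j = 28611 (j = 72 - 9*(-3171) = 72 + 28539 = 28611)
z(A) = (1 + A)*(97 + A) (z(A) = (A + 97)*(1 + A) = (97 + A)*(1 + A) = (1 + A)*(97 + A))
L(F, X) = F/70 + F/X (L(F, X) = F/X + F*(1/70) = F/X + F/70 = F/70 + F/X)
(j + L(-94, 132))/(z(-102) + 21741) - 1*5430 = (28611 + ((1/70)*(-94) - 94/132))/((97 + (-102)**2 + 98*(-102)) + 21741) - 1*5430 = (28611 + (-47/35 - 94*1/132))/((97 + 10404 - 9996) + 21741) - 5430 = (28611 + (-47/35 - 47/66))/(505 + 21741) - 5430 = (28611 - 4747/2310)/22246 - 5430 = (66086663/2310)*(1/22246) - 5430 = 66086663/51388260 - 5430 = -278972165137/51388260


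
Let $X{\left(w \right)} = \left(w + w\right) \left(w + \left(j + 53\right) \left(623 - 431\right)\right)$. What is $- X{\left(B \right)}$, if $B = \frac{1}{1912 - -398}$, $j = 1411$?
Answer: $- \frac{649313281}{2668050} \approx -243.37$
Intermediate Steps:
$B = \frac{1}{2310}$ ($B = \frac{1}{1912 + \left(-1152 + 1550\right)} = \frac{1}{1912 + 398} = \frac{1}{2310} \approx 0.0004329$)
$X{\left(w \right)} = 2 w \left(281088 + w\right)$ ($X{\left(w \right)} = \left(w + w\right) \left(w + \left(1411 + 53\right) \left(623 - 431\right)\right) = 2 w \left(w + 1464 \cdot 192\right) = 2 w \left(w + 281088\right) = 2 w \left(281088 + w\right)$)
$- X{\left(B \right)} = - \frac{2 \left(281088 + \frac{1}{2310}\right)}{2310} = - \frac{2 \cdot 649313281}{2310 \cdot 2310} = \left(-1\right) \frac{649313281}{2668050} = - \frac{649313281}{2668050}$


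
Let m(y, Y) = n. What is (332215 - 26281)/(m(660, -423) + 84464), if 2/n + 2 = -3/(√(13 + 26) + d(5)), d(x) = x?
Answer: 83983319043/23187141730 + 458901*√39/23187141730 ≈ 3.6221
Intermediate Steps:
n = 2/(-2 - 3/(5 + √39)) (n = 2/(-2 - 3/(√(13 + 26) + 5)) = 2/(-2 - 3/(√39 + 5)) = 2/(-2 - 3/(5 + √39)) ≈ -0.88231)
m(y, Y) = 2 - 6*√39/13
(332215 - 26281)/(m(660, -423) + 84464) = (332215 - 26281)/((2 - 6*√39/13) + 84464) = 305934/(84466 - 6*√39/13)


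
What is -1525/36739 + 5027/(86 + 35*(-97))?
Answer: -189733178/121569351 ≈ -1.5607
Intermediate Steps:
-1525/36739 + 5027/(86 + 35*(-97)) = -1525*1/36739 + 5027/(86 - 3395) = -1525/36739 + 5027/(-3309) = -1525/36739 + 5027*(-1/3309) = -1525/36739 - 5027/3309 = -189733178/121569351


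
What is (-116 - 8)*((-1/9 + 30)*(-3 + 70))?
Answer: -2234852/9 ≈ -2.4832e+5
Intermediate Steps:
(-116 - 8)*((-1/9 + 30)*(-3 + 70)) = -124*(-1*⅑ + 30)*67 = -124*(-⅑ + 30)*67 = -33356*67/9 = -124*18023/9 = -2234852/9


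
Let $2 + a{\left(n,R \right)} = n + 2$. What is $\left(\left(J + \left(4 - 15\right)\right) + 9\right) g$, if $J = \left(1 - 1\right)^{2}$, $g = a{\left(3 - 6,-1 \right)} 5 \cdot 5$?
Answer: $150$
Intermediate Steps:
$a{\left(n,R \right)} = n$ ($a{\left(n,R \right)} = -2 + \left(n + 2\right) = -2 + \left(2 + n\right) = n$)
$g = -75$ ($g = \left(3 - 6\right) 5 \cdot 5 = \left(-3\right) 5 \cdot 5 = \left(-15\right) 5 = -75$)
$J = 0$ ($J = 0^{2} = 0$)
$\left(\left(J + \left(4 - 15\right)\right) + 9\right) g = \left(\left(0 + \left(4 - 15\right)\right) + 9\right) \left(-75\right) = \left(\left(0 - 11\right) + 9\right) \left(-75\right) = \left(-11 + 9\right) \left(-75\right) = \left(-2\right) \left(-75\right) = 150$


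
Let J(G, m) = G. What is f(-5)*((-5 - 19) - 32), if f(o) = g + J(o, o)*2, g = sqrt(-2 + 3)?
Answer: 504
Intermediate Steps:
g = 1 (g = sqrt(1) = 1)
f(o) = 1 + 2*o (f(o) = 1 + o*2 = 1 + 2*o)
f(-5)*((-5 - 19) - 32) = (1 + 2*(-5))*((-5 - 19) - 32) = (1 - 10)*(-24 - 32) = -9*(-56) = 504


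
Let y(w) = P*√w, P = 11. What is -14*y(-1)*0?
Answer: 0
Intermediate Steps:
y(w) = 11*√w
-14*y(-1)*0 = -154*√(-1)*0 = -154*I*0 = 0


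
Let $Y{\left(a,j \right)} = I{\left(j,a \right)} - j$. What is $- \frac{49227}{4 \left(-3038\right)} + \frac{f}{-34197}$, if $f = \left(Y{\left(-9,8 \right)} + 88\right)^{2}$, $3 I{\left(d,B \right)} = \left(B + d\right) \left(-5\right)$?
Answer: $\frac{14421317671}{3740057496} \approx 3.8559$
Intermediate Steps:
$I{\left(d,B \right)} = - \frac{5 B}{3} - \frac{5 d}{3}$ ($I{\left(d,B \right)} = \frac{\left(B + d\right) \left(-5\right)}{3} = \frac{- 5 B - 5 d}{3} = - \frac{5 B}{3} - \frac{5 d}{3}$)
$Y{\left(a,j \right)} = - \frac{8 j}{3} - \frac{5 a}{3}$ ($Y{\left(a,j \right)} = \left(- \frac{5 a}{3} - \frac{5 j}{3}\right) - j = - \frac{8 j}{3} - \frac{5 a}{3}$)
$f = \frac{60025}{9}$ ($f = \left(\left(\left(- \frac{8}{3}\right) 8 - -15\right) + 88\right)^{2} = \left(\left(- \frac{64}{3} + 15\right) + 88\right)^{2} = \left(- \frac{19}{3} + 88\right)^{2} = \left(\frac{245}{3}\right)^{2} = \frac{60025}{9} \approx 6669.4$)
$- \frac{49227}{4 \left(-3038\right)} + \frac{f}{-34197} = - \frac{49227}{4 \left(-3038\right)} + \frac{60025}{9 \left(-34197\right)} = - \frac{49227}{-12152} + \frac{60025}{9} \left(- \frac{1}{34197}\right) = \left(-49227\right) \left(- \frac{1}{12152}\right) - \frac{60025}{307773} = \frac{49227}{12152} - \frac{60025}{307773} = \frac{14421317671}{3740057496}$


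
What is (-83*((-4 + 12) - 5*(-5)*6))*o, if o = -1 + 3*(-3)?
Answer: 131140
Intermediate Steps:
o = -10 (o = -1 - 9 = -10)
(-83*((-4 + 12) - 5*(-5)*6))*o = -83*((-4 + 12) - 5*(-5)*6)*(-10) = -83*(8 + 25*6)*(-10) = -83*(8 + 150)*(-10) = -83*158*(-10) = -13114*(-10) = 131140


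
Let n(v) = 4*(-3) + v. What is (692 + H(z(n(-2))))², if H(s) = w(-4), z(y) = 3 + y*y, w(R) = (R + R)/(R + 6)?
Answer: 473344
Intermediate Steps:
n(v) = -12 + v
w(R) = 2*R/(6 + R) (w(R) = (2*R)/(6 + R) = 2*R/(6 + R))
z(y) = 3 + y²
H(s) = -4 (H(s) = 2*(-4)/(6 - 4) = 2*(-4)/2 = 2*(-4)*(½) = -4)
(692 + H(z(n(-2))))² = (692 - 4)² = 688² = 473344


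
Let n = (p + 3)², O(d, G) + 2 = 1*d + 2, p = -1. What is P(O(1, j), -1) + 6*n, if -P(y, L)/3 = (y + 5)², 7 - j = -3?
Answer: -84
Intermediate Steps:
j = 10 (j = 7 - 1*(-3) = 7 + 3 = 10)
O(d, G) = d (O(d, G) = -2 + (1*d + 2) = -2 + (d + 2) = -2 + (2 + d) = d)
n = 4 (n = (-1 + 3)² = 2² = 4)
P(y, L) = -3*(5 + y)² (P(y, L) = -3*(y + 5)² = -3*(5 + y)²)
P(O(1, j), -1) + 6*n = -3*(5 + 1)² + 6*4 = -3*6² + 24 = -3*36 + 24 = -108 + 24 = -84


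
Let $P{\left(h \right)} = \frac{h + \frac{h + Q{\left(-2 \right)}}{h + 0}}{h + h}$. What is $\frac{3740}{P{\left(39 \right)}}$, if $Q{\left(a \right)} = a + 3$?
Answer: $\frac{11377080}{1561} \approx 7288.3$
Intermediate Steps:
$Q{\left(a \right)} = 3 + a$
$P{\left(h \right)} = \frac{h + \frac{1 + h}{h}}{2 h}$ ($P{\left(h \right)} = \frac{h + \frac{h + \left(3 - 2\right)}{h + 0}}{h + h} = \frac{h + \frac{h + 1}{h}}{2 h} = \left(h + \frac{1 + h}{h}\right) \frac{1}{2 h} = \frac{h + \frac{1 + h}{h}}{2 h}$)
$\frac{3740}{P{\left(39 \right)}} = \frac{3740}{\frac{1}{2} \cdot \frac{1}{1521} \left(1 + 39 + 39^{2}\right)} = \frac{3740}{\frac{1}{2} \cdot \frac{1}{1521} \left(1 + 39 + 1521\right)} = \frac{3740}{\frac{1}{2} \cdot \frac{1}{1521} \cdot 1561} = \frac{3740}{\frac{1561}{3042}} = 3740 \cdot \frac{3042}{1561} = \frac{11377080}{1561}$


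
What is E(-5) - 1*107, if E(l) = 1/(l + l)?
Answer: -1071/10 ≈ -107.10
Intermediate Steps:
E(l) = 1/(2*l)
E(-5) - 1*107 = (1/2)/(-5) - 1*107 = (1/2)*(-1/5) - 107 = -1/10 - 107 = -1071/10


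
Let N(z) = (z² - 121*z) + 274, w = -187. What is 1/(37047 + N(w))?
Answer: 1/94917 ≈ 1.0536e-5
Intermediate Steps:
N(z) = 274 + z² - 121*z
1/(37047 + N(w)) = 1/(37047 + (274 + (-187)² - 121*(-187))) = 1/(37047 + (274 + 34969 + 22627)) = 1/(37047 + 57870) = 1/94917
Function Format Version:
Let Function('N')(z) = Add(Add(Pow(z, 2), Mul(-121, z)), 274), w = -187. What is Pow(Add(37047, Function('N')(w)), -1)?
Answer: Rational(1, 94917) ≈ 1.0536e-5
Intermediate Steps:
Function('N')(z) = Add(274, Pow(z, 2), Mul(-121, z))
Pow(Add(37047, Function('N')(w)), -1) = Pow(Add(37047, Add(274, Pow(-187, 2), Mul(-121, -187))), -1) = Pow(Add(37047, Add(274, 34969, 22627)), -1) = Pow(Add(37047, 57870), -1) = Pow(94917, -1) = Rational(1, 94917)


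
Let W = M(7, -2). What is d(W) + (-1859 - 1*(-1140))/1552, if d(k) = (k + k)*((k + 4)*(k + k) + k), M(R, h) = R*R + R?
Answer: 1177830705/1552 ≈ 7.5891e+5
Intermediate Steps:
M(R, h) = R + R² (M(R, h) = R² + R = R + R²)
W = 56 (W = 7*(1 + 7) = 7*8 = 56)
d(k) = 2*k*(k + 2*k*(4 + k)) (d(k) = (2*k)*((4 + k)*(2*k) + k) = (2*k)*(2*k*(4 + k) + k) = (2*k)*(k + 2*k*(4 + k)) = 2*k*(k + 2*k*(4 + k)))
d(W) + (-1859 - 1*(-1140))/1552 = 56²*(18 + 4*56) + (-1859 - 1*(-1140))/1552 = 3136*(18 + 224) + (-1859 + 1140)*(1/1552) = 3136*242 - 719*1/1552 = 758912 - 719/1552 = 1177830705/1552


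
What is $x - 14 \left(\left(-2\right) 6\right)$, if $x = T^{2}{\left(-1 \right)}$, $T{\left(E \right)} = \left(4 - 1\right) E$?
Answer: $177$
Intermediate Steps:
$T{\left(E \right)} = 3 E$
$x = 9$ ($x = \left(3 \left(-1\right)\right)^{2} = \left(-3\right)^{2} = 9$)
$x - 14 \left(\left(-2\right) 6\right) = 9 - 14 \left(\left(-2\right) 6\right) = 9 - -168 = 9 + 168 = 177$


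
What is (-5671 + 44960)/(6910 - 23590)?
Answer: -39289/16680 ≈ -2.3555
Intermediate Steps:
(-5671 + 44960)/(6910 - 23590) = 39289/(-16680) = 39289*(-1/16680) = -39289/16680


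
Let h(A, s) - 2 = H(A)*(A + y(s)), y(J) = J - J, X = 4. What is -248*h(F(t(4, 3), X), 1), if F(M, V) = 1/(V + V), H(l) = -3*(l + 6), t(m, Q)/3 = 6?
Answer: 589/8 ≈ 73.625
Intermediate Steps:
t(m, Q) = 18 (t(m, Q) = 3*6 = 18)
H(l) = -18 - 3*l (H(l) = -3*(6 + l) = -18 - 3*l)
F(M, V) = 1/(2*V)
y(J) = 0
h(A, s) = 2 + A*(-18 - 3*A) (h(A, s) = 2 + (-18 - 3*A)*(A + 0) = 2 + (-18 - 3*A)*A = 2 + A*(-18 - 3*A))
-248*h(F(t(4, 3), X), 1) = -248*(2 - 3*(1/2)/4*(6 + (1/2)/4)) = -248*(2 - 3*(1/2)*(1/4)*(6 + (1/2)*(1/4))) = -248*(2 - 3*1/8*(6 + 1/8)) = -248*(2 - 3*1/8*49/8) = -248*(2 - 147/64) = -248*(-19/64) = 589/8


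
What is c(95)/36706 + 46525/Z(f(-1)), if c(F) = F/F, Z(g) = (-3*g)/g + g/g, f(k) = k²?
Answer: -426936662/18353 ≈ -23263.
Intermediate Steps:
Z(g) = -2 (Z(g) = -3 + 1 = -2)
c(F) = 1
c(95)/36706 + 46525/Z(f(-1)) = 1/36706 + 46525/(-2) = 1*(1/36706) + 46525*(-½) = 1/36706 - 46525/2 = -426936662/18353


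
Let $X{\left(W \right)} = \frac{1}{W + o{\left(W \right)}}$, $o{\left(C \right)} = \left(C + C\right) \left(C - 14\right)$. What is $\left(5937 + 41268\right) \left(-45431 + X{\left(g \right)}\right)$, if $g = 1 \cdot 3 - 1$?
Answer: $- \frac{98650283535}{46} \approx -2.1446 \cdot 10^{9}$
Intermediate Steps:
$o{\left(C \right)} = 2 C \left(-14 + C\right)$
$g = 2$ ($g = 3 - 1 = 2$)
$X{\left(W \right)} = \frac{1}{W + 2 W \left(-14 + W\right)}$
$\left(5937 + 41268\right) \left(-45431 + X{\left(g \right)}\right) = \left(5937 + 41268\right) \left(-45431 + \frac{1}{2 \left(-27 + 2 \cdot 2\right)}\right) = 47205 \left(-45431 + \frac{1}{2 \left(-27 + 4\right)}\right) = 47205 \left(-45431 + \frac{1}{2 \left(-23\right)}\right) = 47205 \left(-45431 + \frac{1}{2} \left(- \frac{1}{23}\right)\right) = 47205 \left(-45431 - \frac{1}{46}\right) = 47205 \left(- \frac{2089827}{46}\right) = - \frac{98650283535}{46}$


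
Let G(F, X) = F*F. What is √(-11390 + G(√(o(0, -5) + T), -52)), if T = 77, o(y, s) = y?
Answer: 3*I*√1257 ≈ 106.36*I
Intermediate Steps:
G(F, X) = F²
√(-11390 + G(√(o(0, -5) + T), -52)) = √(-11390 + (√(0 + 77))²) = √(-11390 + (√77)²) = √(-11390 + 77) = √(-11313) = 3*I*√1257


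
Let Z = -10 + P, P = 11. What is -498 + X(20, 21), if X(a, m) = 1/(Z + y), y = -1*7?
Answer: -2989/6 ≈ -498.17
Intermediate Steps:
y = -7
Z = 1 (Z = -10 + 11 = 1)
X(a, m) = -⅙ (X(a, m) = 1/(1 - 7) = 1/(-6) = -⅙)
-498 + X(20, 21) = -498 - ⅙ = -2989/6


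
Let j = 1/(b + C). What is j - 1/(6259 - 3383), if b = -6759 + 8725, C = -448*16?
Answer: -4039/7480476 ≈ -0.00053994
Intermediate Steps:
C = -7168
b = 1966
j = -1/5202 (j = 1/(1966 - 7168) = 1/(-5202) = -1/5202 ≈ -0.00019223)
j - 1/(6259 - 3383) = -1/5202 - 1/(6259 - 3383) = -1/5202 - 1/2876 = -4039/7480476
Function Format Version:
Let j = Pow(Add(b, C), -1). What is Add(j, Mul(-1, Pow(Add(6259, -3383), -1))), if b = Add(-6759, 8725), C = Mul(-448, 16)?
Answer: Rational(-4039, 7480476) ≈ -0.00053994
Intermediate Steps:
C = -7168
b = 1966
j = Rational(-1, 5202) (j = Pow(Add(1966, -7168), -1) = Pow(-5202, -1) = Rational(-1, 5202) ≈ -0.00019223)
Add(j, Mul(-1, Pow(Add(6259, -3383), -1))) = Add(Rational(-1, 5202), Mul(-1, Pow(Add(6259, -3383), -1))) = Add(Rational(-1, 5202), Mul(-1, Pow(2876, -1))) = Add(Rational(-1, 5202), Mul(-1, Rational(1, 2876))) = Add(Rational(-1, 5202), Rational(-1, 2876)) = Rational(-4039, 7480476)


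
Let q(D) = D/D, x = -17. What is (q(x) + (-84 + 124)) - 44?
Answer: -3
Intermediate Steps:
q(D) = 1
(q(x) + (-84 + 124)) - 44 = (1 + (-84 + 124)) - 44 = (1 + 40) - 44 = 41 - 44 = -3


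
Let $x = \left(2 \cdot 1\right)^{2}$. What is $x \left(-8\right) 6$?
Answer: $-192$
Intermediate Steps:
$x = 4$ ($x = 2^{2} = 4$)
$x \left(-8\right) 6 = 4 \left(-8\right) 6 = \left(-32\right) 6 = -192$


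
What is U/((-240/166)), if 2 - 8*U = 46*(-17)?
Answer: -4067/60 ≈ -67.783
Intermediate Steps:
U = 98 (U = 1/4 - 23*(-17)/4 = 1/4 - 1/8*(-782) = 1/4 + 391/4 = 98)
U/((-240/166)) = 98/((-240/166)) = 98/((-240*1/166)) = 98/(-120/83) = 98*(-83/120) = -4067/60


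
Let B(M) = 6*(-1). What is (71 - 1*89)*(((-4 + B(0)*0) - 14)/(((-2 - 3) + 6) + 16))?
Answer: 324/17 ≈ 19.059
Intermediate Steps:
B(M) = -6
(71 - 1*89)*(((-4 + B(0)*0) - 14)/(((-2 - 3) + 6) + 16)) = (71 - 1*89)*(((-4 - 6*0) - 14)/(((-2 - 3) + 6) + 16)) = (71 - 89)*(((-4 + 0) - 14)/((-5 + 6) + 16)) = -18*(-4 - 14)/(1 + 16) = -(-324)/17 = -18*(-18/17) = 324/17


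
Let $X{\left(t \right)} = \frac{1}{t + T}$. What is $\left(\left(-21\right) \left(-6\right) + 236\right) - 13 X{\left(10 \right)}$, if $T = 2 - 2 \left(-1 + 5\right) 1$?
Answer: $\frac{1435}{4} \approx 358.75$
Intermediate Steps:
$T = -6$ ($T = 2 - 2 \cdot 4 \cdot 1 = 2 - 8 = -6$)
$X{\left(t \right)} = \frac{1}{-6 + t}$ ($X{\left(t \right)} = \frac{1}{t - 6} = \frac{1}{-6 + t}$)
$\left(\left(-21\right) \left(-6\right) + 236\right) - 13 X{\left(10 \right)} = \left(\left(-21\right) \left(-6\right) + 236\right) - \frac{13}{-6 + 10} = \left(126 + 236\right) - \frac{13}{4} = 362 - \frac{13}{4} = \frac{1435}{4}$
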